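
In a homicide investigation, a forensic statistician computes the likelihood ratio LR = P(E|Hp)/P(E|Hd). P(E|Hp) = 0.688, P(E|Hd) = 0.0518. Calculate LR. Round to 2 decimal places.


Likelihood ratio calculation:
LR = P(E|Hp) / P(E|Hd)
LR = 0.688 / 0.0518
LR = 13.28

13.28


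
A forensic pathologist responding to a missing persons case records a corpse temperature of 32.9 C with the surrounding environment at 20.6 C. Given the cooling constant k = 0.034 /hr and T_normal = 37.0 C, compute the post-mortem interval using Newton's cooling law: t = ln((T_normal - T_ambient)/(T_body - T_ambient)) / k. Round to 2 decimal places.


Using Newton's law of cooling:
t = ln((T_normal - T_ambient) / (T_body - T_ambient)) / k
T_normal - T_ambient = 16.4
T_body - T_ambient = 12.3
Ratio = 1.333333
ln(ratio) = 0.287682
t = 0.287682 / 0.034 = 8.46 hours

8.46


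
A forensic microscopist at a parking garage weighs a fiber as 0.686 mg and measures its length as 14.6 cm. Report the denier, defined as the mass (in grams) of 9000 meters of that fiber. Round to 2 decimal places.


Denier calculation:
Mass in grams = 0.686 mg / 1000 = 0.000686 g
Length in meters = 14.6 cm / 100 = 0.146 m
Linear density = mass / length = 0.000686 / 0.146 = 0.00469863 g/m
Denier = (g/m) * 9000 = 0.00469863 * 9000 = 42.29

42.29


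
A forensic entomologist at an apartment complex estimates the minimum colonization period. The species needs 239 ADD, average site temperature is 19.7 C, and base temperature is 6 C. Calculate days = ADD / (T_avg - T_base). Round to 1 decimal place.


Insect development time:
Effective temperature = avg_temp - T_base = 19.7 - 6 = 13.7 C
Days = ADD / effective_temp = 239 / 13.7 = 17.4 days

17.4


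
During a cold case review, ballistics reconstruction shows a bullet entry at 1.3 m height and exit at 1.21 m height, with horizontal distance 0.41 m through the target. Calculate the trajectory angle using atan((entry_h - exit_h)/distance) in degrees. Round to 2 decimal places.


Bullet trajectory angle:
Height difference = 1.3 - 1.21 = 0.09 m
angle = atan(0.09 / 0.41)
angle = atan(0.219512)
angle = 12.38 degrees

12.38


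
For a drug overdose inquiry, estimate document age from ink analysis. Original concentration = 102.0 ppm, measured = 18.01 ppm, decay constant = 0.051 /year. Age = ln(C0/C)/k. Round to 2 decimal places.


Document age estimation:
C0/C = 102.0 / 18.01 = 5.66352
ln(C0/C) = 1.734046
t = 1.734046 / 0.051 = 34.00 years

34.00


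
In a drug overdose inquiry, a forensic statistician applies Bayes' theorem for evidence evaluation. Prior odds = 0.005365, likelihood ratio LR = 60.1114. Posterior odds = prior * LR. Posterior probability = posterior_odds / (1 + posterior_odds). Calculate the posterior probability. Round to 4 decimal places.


Bayesian evidence evaluation:
Posterior odds = prior_odds * LR = 0.005365 * 60.1114 = 0.3224977
Posterior probability = posterior_odds / (1 + posterior_odds)
= 0.3224977 / (1 + 0.3224977)
= 0.3224977 / 1.3224977
= 0.2439

0.2439


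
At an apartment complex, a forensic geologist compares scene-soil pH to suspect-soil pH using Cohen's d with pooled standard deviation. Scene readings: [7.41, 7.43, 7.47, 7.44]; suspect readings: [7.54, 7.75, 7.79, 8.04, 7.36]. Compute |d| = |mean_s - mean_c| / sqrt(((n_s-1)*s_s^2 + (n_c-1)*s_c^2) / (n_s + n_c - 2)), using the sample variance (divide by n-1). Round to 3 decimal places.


Pooled-variance Cohen's d for soil pH comparison:
Scene mean = 29.75 / 4 = 7.4375
Suspect mean = 38.48 / 5 = 7.696
Scene sample variance s_s^2 = 0.000625
Suspect sample variance s_c^2 = 0.06683
Pooled variance = ((n_s-1)*s_s^2 + (n_c-1)*s_c^2) / (n_s + n_c - 2) = 0.038456
Pooled SD = sqrt(0.038456) = 0.196102
Mean difference = -0.2585
|d| = |-0.2585| / 0.196102 = 1.318

1.318


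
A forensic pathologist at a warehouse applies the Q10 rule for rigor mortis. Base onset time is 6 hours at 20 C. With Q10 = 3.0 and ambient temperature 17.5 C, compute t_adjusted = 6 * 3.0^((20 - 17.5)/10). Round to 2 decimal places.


Rigor mortis time adjustment:
Exponent = (T_ref - T_actual) / 10 = (20 - 17.5) / 10 = 0.25
Q10 factor = 3.0^0.25 = 1.31607
t_adjusted = 6 * 1.31607 = 7.90 hours

7.90


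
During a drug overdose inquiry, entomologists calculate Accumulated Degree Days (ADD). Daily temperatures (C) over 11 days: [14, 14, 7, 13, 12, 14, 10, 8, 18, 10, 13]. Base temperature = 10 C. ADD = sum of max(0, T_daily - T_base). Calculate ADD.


Computing ADD day by day:
Day 1: max(0, 14 - 10) = 4
Day 2: max(0, 14 - 10) = 4
Day 3: max(0, 7 - 10) = 0
Day 4: max(0, 13 - 10) = 3
Day 5: max(0, 12 - 10) = 2
Day 6: max(0, 14 - 10) = 4
Day 7: max(0, 10 - 10) = 0
Day 8: max(0, 8 - 10) = 0
Day 9: max(0, 18 - 10) = 8
Day 10: max(0, 10 - 10) = 0
Day 11: max(0, 13 - 10) = 3
Total ADD = 28

28


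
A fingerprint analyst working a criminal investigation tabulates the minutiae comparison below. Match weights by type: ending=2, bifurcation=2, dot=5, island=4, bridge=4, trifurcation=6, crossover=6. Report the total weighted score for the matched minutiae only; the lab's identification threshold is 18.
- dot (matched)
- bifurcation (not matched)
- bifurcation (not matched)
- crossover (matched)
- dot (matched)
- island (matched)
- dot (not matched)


Weighted minutiae match score:
  dot: matched, +5 (running total 5)
  bifurcation: not matched, +0
  bifurcation: not matched, +0
  crossover: matched, +6 (running total 11)
  dot: matched, +5 (running total 16)
  island: matched, +4 (running total 20)
  dot: not matched, +0
Total score = 20
Threshold = 18; verdict = identification

20


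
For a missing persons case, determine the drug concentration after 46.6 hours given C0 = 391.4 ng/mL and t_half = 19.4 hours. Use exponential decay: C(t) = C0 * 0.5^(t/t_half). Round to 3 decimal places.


Drug concentration decay:
Number of half-lives = t / t_half = 46.6 / 19.4 = 2.402062
Decay factor = 0.5^2.402062 = 0.18919397
C(t) = 391.4 * 0.18919397 = 74.051 ng/mL

74.051


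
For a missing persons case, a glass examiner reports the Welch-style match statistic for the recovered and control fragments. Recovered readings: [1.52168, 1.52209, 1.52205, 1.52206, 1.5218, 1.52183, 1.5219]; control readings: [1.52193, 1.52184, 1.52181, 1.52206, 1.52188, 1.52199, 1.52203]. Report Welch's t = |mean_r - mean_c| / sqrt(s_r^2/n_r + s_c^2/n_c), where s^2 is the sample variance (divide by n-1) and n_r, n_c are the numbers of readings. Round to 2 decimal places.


Welch's t-criterion for glass RI comparison:
Recovered mean = sum / n_r = 10.65341 / 7 = 1.5219157
Control mean = sum / n_c = 10.65354 / 7 = 1.5219343
Recovered sample variance s_r^2 = 2.42952e-08
Control sample variance s_c^2 = 9.22857e-09
Welch SE (unpooled) = sqrt(s_r^2/n_r + s_c^2/n_c) = sqrt(3.47075e-09 + 1.31837e-09) = sqrt(4.78912e-09) = 6.92035e-05
|mean_r - mean_c| = 1.85714e-05
t = 1.85714e-05 / 6.92035e-05 = 0.27

0.27


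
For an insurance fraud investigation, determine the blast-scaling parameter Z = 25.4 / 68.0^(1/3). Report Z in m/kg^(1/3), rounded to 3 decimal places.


Scaled distance calculation:
W^(1/3) = 68.0^(1/3) = 4.081655
Z = R / W^(1/3) = 25.4 / 4.081655
Z = 6.223 m/kg^(1/3)

6.223


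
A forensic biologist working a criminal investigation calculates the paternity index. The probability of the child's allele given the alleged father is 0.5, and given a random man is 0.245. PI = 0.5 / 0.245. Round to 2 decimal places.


Paternity Index calculation:
PI = P(allele|father) / P(allele|random)
PI = 0.5 / 0.245
PI = 2.04

2.04


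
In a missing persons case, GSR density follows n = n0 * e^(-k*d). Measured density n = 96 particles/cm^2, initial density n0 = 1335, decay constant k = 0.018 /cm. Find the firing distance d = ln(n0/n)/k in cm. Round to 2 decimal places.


GSR distance calculation:
n0/n = 1335 / 96 = 13.90625
ln(n0/n) = 2.632338
d = 2.632338 / 0.018 = 146.24 cm

146.24


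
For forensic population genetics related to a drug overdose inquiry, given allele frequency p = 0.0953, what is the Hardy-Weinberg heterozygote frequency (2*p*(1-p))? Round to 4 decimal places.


Hardy-Weinberg heterozygote frequency:
q = 1 - p = 1 - 0.0953 = 0.9047
2pq = 2 * 0.0953 * 0.9047 = 0.1724

0.1724


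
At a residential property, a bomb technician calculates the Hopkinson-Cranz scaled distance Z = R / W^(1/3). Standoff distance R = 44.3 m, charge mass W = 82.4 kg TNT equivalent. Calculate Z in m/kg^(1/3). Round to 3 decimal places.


Scaled distance calculation:
W^(1/3) = 82.4^(1/3) = 4.351534
Z = R / W^(1/3) = 44.3 / 4.351534
Z = 10.180 m/kg^(1/3)

10.180


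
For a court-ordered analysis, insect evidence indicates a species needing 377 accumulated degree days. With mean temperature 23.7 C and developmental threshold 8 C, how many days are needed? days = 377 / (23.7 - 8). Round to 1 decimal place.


Insect development time:
Effective temperature = avg_temp - T_base = 23.7 - 8 = 15.7 C
Days = ADD / effective_temp = 377 / 15.7 = 24.0 days

24.0


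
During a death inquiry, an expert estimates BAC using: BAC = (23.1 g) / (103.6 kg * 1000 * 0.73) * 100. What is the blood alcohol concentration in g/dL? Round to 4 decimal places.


Applying the Widmark formula:
BAC = (dose_g / (body_wt * 1000 * r)) * 100
Denominator = 103.6 * 1000 * 0.73 = 75628
BAC = (23.1 / 75628) * 100
BAC = 0.0305 g/dL

0.0305


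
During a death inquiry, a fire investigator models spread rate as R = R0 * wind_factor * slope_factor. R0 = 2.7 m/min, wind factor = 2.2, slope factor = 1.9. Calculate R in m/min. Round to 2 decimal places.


Fire spread rate calculation:
R = R0 * wind_factor * slope_factor
= 2.7 * 2.2 * 1.9
= 5.94 * 1.9
= 11.29 m/min

11.29


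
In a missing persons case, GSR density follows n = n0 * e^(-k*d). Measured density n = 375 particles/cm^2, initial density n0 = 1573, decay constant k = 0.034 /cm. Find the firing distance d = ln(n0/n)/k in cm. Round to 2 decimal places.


GSR distance calculation:
n0/n = 1573 / 375 = 4.194667
ln(n0/n) = 1.433814
d = 1.433814 / 0.034 = 42.17 cm

42.17


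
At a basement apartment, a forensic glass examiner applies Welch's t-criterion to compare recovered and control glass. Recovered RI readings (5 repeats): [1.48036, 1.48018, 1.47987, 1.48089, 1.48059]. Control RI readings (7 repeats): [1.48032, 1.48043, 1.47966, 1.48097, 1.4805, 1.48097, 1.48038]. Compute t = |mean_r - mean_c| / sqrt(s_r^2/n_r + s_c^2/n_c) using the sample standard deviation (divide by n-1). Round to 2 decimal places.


Welch's t-criterion for glass RI comparison:
Recovered mean = sum / n_r = 7.40189 / 5 = 1.480378
Control mean = sum / n_c = 10.36323 / 7 = 1.4804614
Recovered sample variance s_r^2 = 1.5117e-07
Control sample variance s_c^2 = 1.98114e-07
Welch SE (unpooled) = sqrt(s_r^2/n_r + s_c^2/n_c) = sqrt(3.0234e-08 + 2.8302e-08) = sqrt(5.8536e-08) = 0.000241942
|mean_r - mean_c| = 8.34286e-05
t = 8.34286e-05 / 0.000241942 = 0.34

0.34


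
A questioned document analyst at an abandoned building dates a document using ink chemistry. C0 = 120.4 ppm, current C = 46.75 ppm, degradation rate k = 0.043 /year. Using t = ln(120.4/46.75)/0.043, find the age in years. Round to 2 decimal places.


Document age estimation:
C0/C = 120.4 / 46.75 = 2.575401
ln(C0/C) = 0.946005
t = 0.946005 / 0.043 = 22.00 years

22.00


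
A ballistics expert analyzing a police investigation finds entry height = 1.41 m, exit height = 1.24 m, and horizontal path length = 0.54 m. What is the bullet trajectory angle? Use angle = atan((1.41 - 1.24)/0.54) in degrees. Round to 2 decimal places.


Bullet trajectory angle:
Height difference = 1.41 - 1.24 = 0.17 m
angle = atan(0.17 / 0.54)
angle = atan(0.314815)
angle = 17.47 degrees

17.47


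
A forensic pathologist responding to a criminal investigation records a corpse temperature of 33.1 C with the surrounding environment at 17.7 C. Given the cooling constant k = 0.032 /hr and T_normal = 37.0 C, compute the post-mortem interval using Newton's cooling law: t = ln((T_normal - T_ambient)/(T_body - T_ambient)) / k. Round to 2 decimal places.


Using Newton's law of cooling:
t = ln((T_normal - T_ambient) / (T_body - T_ambient)) / k
T_normal - T_ambient = 19.3
T_body - T_ambient = 15.4
Ratio = 1.253247
ln(ratio) = 0.225738
t = 0.225738 / 0.032 = 7.05 hours

7.05


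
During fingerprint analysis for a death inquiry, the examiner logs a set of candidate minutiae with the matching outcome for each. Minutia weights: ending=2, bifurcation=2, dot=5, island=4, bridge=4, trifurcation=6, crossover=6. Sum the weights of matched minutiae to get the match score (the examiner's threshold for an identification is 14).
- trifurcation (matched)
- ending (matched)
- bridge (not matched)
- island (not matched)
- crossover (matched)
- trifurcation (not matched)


Weighted minutiae match score:
  trifurcation: matched, +6 (running total 6)
  ending: matched, +2 (running total 8)
  bridge: not matched, +0
  island: not matched, +0
  crossover: matched, +6 (running total 14)
  trifurcation: not matched, +0
Total score = 14
Threshold = 14; verdict = identification

14


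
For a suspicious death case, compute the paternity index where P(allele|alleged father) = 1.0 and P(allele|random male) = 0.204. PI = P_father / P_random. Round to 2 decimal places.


Paternity Index calculation:
PI = P(allele|father) / P(allele|random)
PI = 1.0 / 0.204
PI = 4.90

4.90


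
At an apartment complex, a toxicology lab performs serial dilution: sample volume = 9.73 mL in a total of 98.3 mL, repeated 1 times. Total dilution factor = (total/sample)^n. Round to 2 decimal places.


Dilution factor calculation:
Single dilution = V_total / V_sample = 98.3 / 9.73 ≈ 10.102775
Number of dilutions = 1
Total DF = (98.3 / 9.73)^1 (full precision, rounded at the end) = 10.10

10.10


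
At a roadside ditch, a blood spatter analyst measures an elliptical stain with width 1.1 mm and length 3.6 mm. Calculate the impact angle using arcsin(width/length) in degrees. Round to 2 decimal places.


Blood spatter impact angle calculation:
width / length = 1.1 / 3.6 = 0.305556
angle = arcsin(0.305556)
angle = 17.79 degrees

17.79


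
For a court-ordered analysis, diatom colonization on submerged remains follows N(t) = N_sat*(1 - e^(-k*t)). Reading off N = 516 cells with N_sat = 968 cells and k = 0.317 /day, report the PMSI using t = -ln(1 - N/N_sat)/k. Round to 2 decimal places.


PMSI from diatom colonization curve:
N / N_sat = 516 / 968 = 0.533058
1 - N/N_sat = 0.466942
ln(1 - N/N_sat) = -0.76155
t = -ln(1 - N/N_sat) / k = -(-0.76155) / 0.317 = 2.40 days

2.40


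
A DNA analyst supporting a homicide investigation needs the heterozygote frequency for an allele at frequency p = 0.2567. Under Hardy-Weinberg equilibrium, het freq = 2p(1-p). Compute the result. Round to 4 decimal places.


Hardy-Weinberg heterozygote frequency:
q = 1 - p = 1 - 0.2567 = 0.7433
2pq = 2 * 0.2567 * 0.7433 = 0.3816

0.3816


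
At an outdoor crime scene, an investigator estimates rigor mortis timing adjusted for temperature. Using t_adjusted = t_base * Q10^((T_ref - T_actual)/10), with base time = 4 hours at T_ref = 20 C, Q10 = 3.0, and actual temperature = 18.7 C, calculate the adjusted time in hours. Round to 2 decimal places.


Rigor mortis time adjustment:
Exponent = (T_ref - T_actual) / 10 = (20 - 18.7) / 10 = 0.13
Q10 factor = 3.0^0.13 = 1.15352
t_adjusted = 4 * 1.15352 = 4.61 hours

4.61


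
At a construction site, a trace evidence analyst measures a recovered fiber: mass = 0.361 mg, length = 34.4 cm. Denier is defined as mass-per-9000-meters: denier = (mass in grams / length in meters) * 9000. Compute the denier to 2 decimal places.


Denier calculation:
Mass in grams = 0.361 mg / 1000 = 0.000361 g
Length in meters = 34.4 cm / 100 = 0.344 m
Linear density = mass / length = 0.000361 / 0.344 = 0.00104942 g/m
Denier = (g/m) * 9000 = 0.00104942 * 9000 = 9.44

9.44


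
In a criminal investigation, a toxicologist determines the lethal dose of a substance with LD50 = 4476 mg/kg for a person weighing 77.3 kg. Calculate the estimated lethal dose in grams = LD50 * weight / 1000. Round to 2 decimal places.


Lethal dose calculation:
Lethal dose = LD50 * body_weight / 1000
= 4476 * 77.3 / 1000
= 345994.8 / 1000
= 345.99 g

345.99


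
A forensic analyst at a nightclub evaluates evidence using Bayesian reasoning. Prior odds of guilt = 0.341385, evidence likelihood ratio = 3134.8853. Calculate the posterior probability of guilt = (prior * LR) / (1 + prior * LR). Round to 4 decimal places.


Bayesian evidence evaluation:
Posterior odds = prior_odds * LR = 0.341385 * 3134.8853 = 1070.203
Posterior probability = posterior_odds / (1 + posterior_odds)
= 1070.203 / (1 + 1070.203)
= 1070.203 / 1071.203
= 0.9991

0.9991


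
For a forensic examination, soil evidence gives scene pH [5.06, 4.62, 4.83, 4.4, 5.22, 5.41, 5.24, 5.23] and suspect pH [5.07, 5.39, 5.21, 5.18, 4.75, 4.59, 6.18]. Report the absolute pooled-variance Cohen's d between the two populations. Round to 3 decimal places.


Pooled-variance Cohen's d for soil pH comparison:
Scene mean = 40.01 / 8 = 5.00125
Suspect mean = 36.37 / 7 = 5.195714
Scene sample variance s_s^2 = 0.123412
Suspect sample variance s_c^2 = 0.264729
Pooled variance = ((n_s-1)*s_s^2 + (n_c-1)*s_c^2) / (n_s + n_c - 2) = 0.188635
Pooled SD = sqrt(0.188635) = 0.434321
Mean difference = -0.194464
|d| = |-0.194464| / 0.434321 = 0.448

0.448


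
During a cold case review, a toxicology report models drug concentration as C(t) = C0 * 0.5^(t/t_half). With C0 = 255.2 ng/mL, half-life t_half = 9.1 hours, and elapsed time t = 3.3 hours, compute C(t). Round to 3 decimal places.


Drug concentration decay:
Number of half-lives = t / t_half = 3.3 / 9.1 = 0.362637
Decay factor = 0.5^0.362637 = 0.7777417
C(t) = 255.2 * 0.7777417 = 198.480 ng/mL

198.480


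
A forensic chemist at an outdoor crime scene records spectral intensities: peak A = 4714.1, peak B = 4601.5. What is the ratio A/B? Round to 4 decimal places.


Spectral peak ratio:
Peak A = 4714.1 counts
Peak B = 4601.5 counts
Ratio = 4714.1 / 4601.5 = 1.0245

1.0245


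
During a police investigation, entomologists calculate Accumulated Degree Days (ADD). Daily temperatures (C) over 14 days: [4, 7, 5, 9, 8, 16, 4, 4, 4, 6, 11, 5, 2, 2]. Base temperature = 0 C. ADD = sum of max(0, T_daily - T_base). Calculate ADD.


Computing ADD day by day:
Day 1: max(0, 4 - 0) = 4
Day 2: max(0, 7 - 0) = 7
Day 3: max(0, 5 - 0) = 5
Day 4: max(0, 9 - 0) = 9
Day 5: max(0, 8 - 0) = 8
Day 6: max(0, 16 - 0) = 16
Day 7: max(0, 4 - 0) = 4
Day 8: max(0, 4 - 0) = 4
Day 9: max(0, 4 - 0) = 4
Day 10: max(0, 6 - 0) = 6
Day 11: max(0, 11 - 0) = 11
Day 12: max(0, 5 - 0) = 5
Day 13: max(0, 2 - 0) = 2
Day 14: max(0, 2 - 0) = 2
Total ADD = 87

87


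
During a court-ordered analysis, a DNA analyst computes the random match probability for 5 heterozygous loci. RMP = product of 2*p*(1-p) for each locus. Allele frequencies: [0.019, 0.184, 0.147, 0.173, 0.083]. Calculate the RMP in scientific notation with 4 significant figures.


Computing RMP for 5 loci:
Locus 1: 2 * 0.019 * 0.981 = 0.037278
Locus 2: 2 * 0.184 * 0.816 = 0.300288
Locus 3: 2 * 0.147 * 0.853 = 0.250782
Locus 4: 2 * 0.173 * 0.827 = 0.286142
Locus 5: 2 * 0.083 * 0.917 = 0.152222
RMP = 1.223e-04

1.223e-04


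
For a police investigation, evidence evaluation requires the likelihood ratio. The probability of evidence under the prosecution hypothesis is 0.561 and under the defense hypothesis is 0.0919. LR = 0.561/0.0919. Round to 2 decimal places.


Likelihood ratio calculation:
LR = P(E|Hp) / P(E|Hd)
LR = 0.561 / 0.0919
LR = 6.10

6.10


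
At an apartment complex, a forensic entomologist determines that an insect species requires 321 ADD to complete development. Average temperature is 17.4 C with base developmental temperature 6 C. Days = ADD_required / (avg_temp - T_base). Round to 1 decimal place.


Insect development time:
Effective temperature = avg_temp - T_base = 17.4 - 6 = 11.4 C
Days = ADD / effective_temp = 321 / 11.4 = 28.2 days

28.2


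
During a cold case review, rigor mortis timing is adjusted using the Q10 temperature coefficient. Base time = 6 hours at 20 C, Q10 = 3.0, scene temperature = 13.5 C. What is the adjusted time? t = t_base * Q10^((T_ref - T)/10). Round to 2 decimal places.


Rigor mortis time adjustment:
Exponent = (T_ref - T_actual) / 10 = (20 - 13.5) / 10 = 0.65
Q10 factor = 3.0^0.65 = 2.04234
t_adjusted = 6 * 2.04234 = 12.25 hours

12.25


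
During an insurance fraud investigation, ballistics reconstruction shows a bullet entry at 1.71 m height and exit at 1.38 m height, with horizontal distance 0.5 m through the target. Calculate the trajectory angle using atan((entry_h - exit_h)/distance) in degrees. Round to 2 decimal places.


Bullet trajectory angle:
Height difference = 1.71 - 1.38 = 0.33 m
angle = atan(0.33 / 0.5)
angle = atan(0.66)
angle = 33.42 degrees

33.42


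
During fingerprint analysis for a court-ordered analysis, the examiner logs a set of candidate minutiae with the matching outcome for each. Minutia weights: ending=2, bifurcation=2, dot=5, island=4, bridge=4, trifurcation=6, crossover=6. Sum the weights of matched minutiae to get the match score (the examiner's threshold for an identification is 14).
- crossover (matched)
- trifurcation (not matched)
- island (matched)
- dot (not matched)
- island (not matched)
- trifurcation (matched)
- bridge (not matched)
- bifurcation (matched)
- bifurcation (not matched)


Weighted minutiae match score:
  crossover: matched, +6 (running total 6)
  trifurcation: not matched, +0
  island: matched, +4 (running total 10)
  dot: not matched, +0
  island: not matched, +0
  trifurcation: matched, +6 (running total 16)
  bridge: not matched, +0
  bifurcation: matched, +2 (running total 18)
  bifurcation: not matched, +0
Total score = 18
Threshold = 14; verdict = identification

18


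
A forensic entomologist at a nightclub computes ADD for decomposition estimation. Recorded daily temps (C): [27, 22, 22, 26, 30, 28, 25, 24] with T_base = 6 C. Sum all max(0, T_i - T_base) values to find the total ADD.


Computing ADD day by day:
Day 1: max(0, 27 - 6) = 21
Day 2: max(0, 22 - 6) = 16
Day 3: max(0, 22 - 6) = 16
Day 4: max(0, 26 - 6) = 20
Day 5: max(0, 30 - 6) = 24
Day 6: max(0, 28 - 6) = 22
Day 7: max(0, 25 - 6) = 19
Day 8: max(0, 24 - 6) = 18
Total ADD = 156

156


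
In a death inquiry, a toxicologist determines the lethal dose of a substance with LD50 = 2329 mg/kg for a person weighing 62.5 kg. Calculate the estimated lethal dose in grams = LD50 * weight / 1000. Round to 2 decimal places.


Lethal dose calculation:
Lethal dose = LD50 * body_weight / 1000
= 2329 * 62.5 / 1000
= 145562.5 / 1000
= 145.56 g

145.56


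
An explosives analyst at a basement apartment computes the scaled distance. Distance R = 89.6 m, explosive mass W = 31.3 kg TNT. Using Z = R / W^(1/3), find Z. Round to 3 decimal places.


Scaled distance calculation:
W^(1/3) = 31.3^(1/3) = 3.151482
Z = R / W^(1/3) = 89.6 / 3.151482
Z = 28.431 m/kg^(1/3)

28.431


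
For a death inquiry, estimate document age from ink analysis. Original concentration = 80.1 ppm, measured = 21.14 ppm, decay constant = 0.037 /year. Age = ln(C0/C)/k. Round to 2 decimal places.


Document age estimation:
C0/C = 80.1 / 21.14 = 3.789026
ln(C0/C) = 1.332109
t = 1.332109 / 0.037 = 36.00 years

36.00


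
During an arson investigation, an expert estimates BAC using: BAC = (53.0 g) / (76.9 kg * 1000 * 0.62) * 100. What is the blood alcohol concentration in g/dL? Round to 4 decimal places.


Applying the Widmark formula:
BAC = (dose_g / (body_wt * 1000 * r)) * 100
Denominator = 76.9 * 1000 * 0.62 = 47678
BAC = (53.0 / 47678) * 100
BAC = 0.1112 g/dL

0.1112


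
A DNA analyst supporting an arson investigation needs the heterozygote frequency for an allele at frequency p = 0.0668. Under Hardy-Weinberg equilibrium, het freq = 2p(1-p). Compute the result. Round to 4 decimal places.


Hardy-Weinberg heterozygote frequency:
q = 1 - p = 1 - 0.0668 = 0.9332
2pq = 2 * 0.0668 * 0.9332 = 0.1247

0.1247


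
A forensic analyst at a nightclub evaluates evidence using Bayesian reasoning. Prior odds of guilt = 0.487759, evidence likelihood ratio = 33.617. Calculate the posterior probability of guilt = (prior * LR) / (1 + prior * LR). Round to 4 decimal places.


Bayesian evidence evaluation:
Posterior odds = prior_odds * LR = 0.487759 * 33.617 = 16.39699
Posterior probability = posterior_odds / (1 + posterior_odds)
= 16.39699 / (1 + 16.39699)
= 16.39699 / 17.39699
= 0.9425

0.9425


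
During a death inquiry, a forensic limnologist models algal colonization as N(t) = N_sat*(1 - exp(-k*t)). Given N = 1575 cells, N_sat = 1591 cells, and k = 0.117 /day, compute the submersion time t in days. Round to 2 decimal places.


PMSI from diatom colonization curve:
N / N_sat = 1575 / 1591 = 0.989943
1 - N/N_sat = 0.010057
ln(1 - N/N_sat) = -4.599486
t = -ln(1 - N/N_sat) / k = -(-4.599486) / 0.117 = 39.31 days

39.31


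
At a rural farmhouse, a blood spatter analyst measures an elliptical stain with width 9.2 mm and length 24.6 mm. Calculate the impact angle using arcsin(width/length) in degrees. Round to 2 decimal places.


Blood spatter impact angle calculation:
width / length = 9.2 / 24.6 = 0.373984
angle = arcsin(0.373984)
angle = 21.96 degrees

21.96


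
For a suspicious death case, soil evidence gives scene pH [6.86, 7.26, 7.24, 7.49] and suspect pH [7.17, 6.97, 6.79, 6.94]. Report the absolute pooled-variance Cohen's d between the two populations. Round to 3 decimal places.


Pooled-variance Cohen's d for soil pH comparison:
Scene mean = 28.85 / 4 = 7.2125
Suspect mean = 27.87 / 4 = 6.9675
Scene sample variance s_s^2 = 0.068092
Suspect sample variance s_c^2 = 0.024425
Pooled variance = ((n_s-1)*s_s^2 + (n_c-1)*s_c^2) / (n_s + n_c - 2) = 0.046258
Pooled SD = sqrt(0.046258) = 0.215077
Mean difference = 0.245
|d| = |0.245| / 0.215077 = 1.139

1.139


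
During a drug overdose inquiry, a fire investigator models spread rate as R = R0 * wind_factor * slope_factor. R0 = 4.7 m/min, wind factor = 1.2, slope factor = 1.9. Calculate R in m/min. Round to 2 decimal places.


Fire spread rate calculation:
R = R0 * wind_factor * slope_factor
= 4.7 * 1.2 * 1.9
= 5.64 * 1.9
= 10.72 m/min

10.72


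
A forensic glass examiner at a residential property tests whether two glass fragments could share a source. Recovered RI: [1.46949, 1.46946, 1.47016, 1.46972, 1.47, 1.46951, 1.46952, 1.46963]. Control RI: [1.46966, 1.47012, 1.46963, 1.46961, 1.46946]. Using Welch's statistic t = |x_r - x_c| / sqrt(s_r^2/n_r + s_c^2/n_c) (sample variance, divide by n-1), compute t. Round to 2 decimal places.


Welch's t-criterion for glass RI comparison:
Recovered mean = sum / n_r = 11.75749 / 8 = 1.4696863
Control mean = sum / n_c = 7.34848 / 5 = 1.469696
Recovered sample variance s_r^2 = 6.79411e-08
Control sample variance s_c^2 = 6.213e-08
Welch SE (unpooled) = sqrt(s_r^2/n_r + s_c^2/n_c) = sqrt(8.49263e-09 + 1.2426e-08) = sqrt(2.09186e-08) = 0.000144633
|mean_r - mean_c| = 9.75e-06
t = 9.75e-06 / 0.000144633 = 0.07

0.07


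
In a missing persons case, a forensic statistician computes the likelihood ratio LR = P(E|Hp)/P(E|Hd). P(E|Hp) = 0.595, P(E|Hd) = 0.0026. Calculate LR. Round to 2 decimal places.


Likelihood ratio calculation:
LR = P(E|Hp) / P(E|Hd)
LR = 0.595 / 0.0026
LR = 228.85

228.85


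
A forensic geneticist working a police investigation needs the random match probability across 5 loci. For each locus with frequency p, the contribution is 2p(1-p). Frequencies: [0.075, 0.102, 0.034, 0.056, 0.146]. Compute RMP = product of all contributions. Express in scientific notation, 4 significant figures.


Computing RMP for 5 loci:
Locus 1: 2 * 0.075 * 0.925 = 0.13875
Locus 2: 2 * 0.102 * 0.898 = 0.183192
Locus 3: 2 * 0.034 * 0.966 = 0.065688
Locus 4: 2 * 0.056 * 0.944 = 0.105728
Locus 5: 2 * 0.146 * 0.854 = 0.249368
RMP = 4.402e-05

4.402e-05


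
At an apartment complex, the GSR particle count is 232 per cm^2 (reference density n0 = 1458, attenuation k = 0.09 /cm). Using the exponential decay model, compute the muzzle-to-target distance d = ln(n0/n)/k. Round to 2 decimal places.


GSR distance calculation:
n0/n = 1458 / 232 = 6.284483
ln(n0/n) = 1.838084
d = 1.838084 / 0.09 = 20.42 cm

20.42


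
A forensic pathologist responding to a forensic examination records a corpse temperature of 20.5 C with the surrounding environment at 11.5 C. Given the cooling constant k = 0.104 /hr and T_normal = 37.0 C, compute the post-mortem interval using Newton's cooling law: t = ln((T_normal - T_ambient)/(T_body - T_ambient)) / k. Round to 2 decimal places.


Using Newton's law of cooling:
t = ln((T_normal - T_ambient) / (T_body - T_ambient)) / k
T_normal - T_ambient = 25.5
T_body - T_ambient = 9.0
Ratio = 2.833333
ln(ratio) = 1.041454
t = 1.041454 / 0.104 = 10.01 hours

10.01


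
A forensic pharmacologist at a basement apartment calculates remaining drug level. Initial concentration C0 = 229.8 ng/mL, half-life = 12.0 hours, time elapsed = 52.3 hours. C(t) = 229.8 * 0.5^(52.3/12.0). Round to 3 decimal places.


Drug concentration decay:
Number of half-lives = t / t_half = 52.3 / 12.0 = 4.358333
Decay factor = 0.5^4.358333 = 0.04875409
C(t) = 229.8 * 0.04875409 = 11.204 ng/mL

11.204


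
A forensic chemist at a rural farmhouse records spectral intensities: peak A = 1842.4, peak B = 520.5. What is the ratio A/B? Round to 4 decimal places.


Spectral peak ratio:
Peak A = 1842.4 counts
Peak B = 520.5 counts
Ratio = 1842.4 / 520.5 = 3.5397

3.5397


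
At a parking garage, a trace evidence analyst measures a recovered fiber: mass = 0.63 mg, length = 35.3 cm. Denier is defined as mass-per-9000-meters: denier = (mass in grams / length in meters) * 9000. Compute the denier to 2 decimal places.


Denier calculation:
Mass in grams = 0.63 mg / 1000 = 0.00063 g
Length in meters = 35.3 cm / 100 = 0.353 m
Linear density = mass / length = 0.00063 / 0.353 = 0.0017847 g/m
Denier = (g/m) * 9000 = 0.0017847 * 9000 = 16.06

16.06


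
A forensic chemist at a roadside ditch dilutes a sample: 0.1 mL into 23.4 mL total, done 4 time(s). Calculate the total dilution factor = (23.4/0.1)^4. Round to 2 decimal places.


Dilution factor calculation:
Single dilution = V_total / V_sample = 23.4 / 0.1 ≈ 234
Number of dilutions = 4
Total DF = (23.4 / 0.1)^4 (full precision, rounded at the end) = 2998219536.00

2998219536.00


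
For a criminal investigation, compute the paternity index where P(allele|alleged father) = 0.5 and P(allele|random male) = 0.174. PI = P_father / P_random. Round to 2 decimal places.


Paternity Index calculation:
PI = P(allele|father) / P(allele|random)
PI = 0.5 / 0.174
PI = 2.87

2.87


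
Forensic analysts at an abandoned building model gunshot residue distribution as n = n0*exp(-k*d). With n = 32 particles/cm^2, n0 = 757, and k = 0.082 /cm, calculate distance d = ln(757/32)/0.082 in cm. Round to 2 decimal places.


GSR distance calculation:
n0/n = 757 / 32 = 23.65625
ln(n0/n) = 3.163627
d = 3.163627 / 0.082 = 38.58 cm

38.58


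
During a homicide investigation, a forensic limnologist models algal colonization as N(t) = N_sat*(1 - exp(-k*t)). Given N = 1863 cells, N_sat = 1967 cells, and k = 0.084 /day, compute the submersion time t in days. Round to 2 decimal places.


PMSI from diatom colonization curve:
N / N_sat = 1863 / 1967 = 0.947128
1 - N/N_sat = 0.052872
ln(1 - N/N_sat) = -2.939881
t = -ln(1 - N/N_sat) / k = -(-2.939881) / 0.084 = 35.00 days

35.00


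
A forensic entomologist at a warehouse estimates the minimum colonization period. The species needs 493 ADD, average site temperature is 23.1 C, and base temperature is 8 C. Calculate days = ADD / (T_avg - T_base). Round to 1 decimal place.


Insect development time:
Effective temperature = avg_temp - T_base = 23.1 - 8 = 15.1 C
Days = ADD / effective_temp = 493 / 15.1 = 32.6 days

32.6


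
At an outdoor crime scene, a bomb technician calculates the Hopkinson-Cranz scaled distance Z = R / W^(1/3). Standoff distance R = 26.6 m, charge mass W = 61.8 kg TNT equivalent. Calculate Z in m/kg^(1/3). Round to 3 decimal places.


Scaled distance calculation:
W^(1/3) = 61.8^(1/3) = 3.953631
Z = R / W^(1/3) = 26.6 / 3.953631
Z = 6.728 m/kg^(1/3)

6.728


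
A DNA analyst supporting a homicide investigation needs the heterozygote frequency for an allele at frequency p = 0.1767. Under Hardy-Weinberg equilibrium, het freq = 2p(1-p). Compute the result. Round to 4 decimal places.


Hardy-Weinberg heterozygote frequency:
q = 1 - p = 1 - 0.1767 = 0.8233
2pq = 2 * 0.1767 * 0.8233 = 0.2910

0.2910


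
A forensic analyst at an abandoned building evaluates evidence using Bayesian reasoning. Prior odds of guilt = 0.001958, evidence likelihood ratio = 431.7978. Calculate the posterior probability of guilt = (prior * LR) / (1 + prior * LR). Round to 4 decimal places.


Bayesian evidence evaluation:
Posterior odds = prior_odds * LR = 0.001958 * 431.7978 = 0.8454601
Posterior probability = posterior_odds / (1 + posterior_odds)
= 0.8454601 / (1 + 0.8454601)
= 0.8454601 / 1.8454601
= 0.4581

0.4581


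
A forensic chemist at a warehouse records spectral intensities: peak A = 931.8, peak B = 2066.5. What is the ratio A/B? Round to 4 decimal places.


Spectral peak ratio:
Peak A = 931.8 counts
Peak B = 2066.5 counts
Ratio = 931.8 / 2066.5 = 0.4509

0.4509


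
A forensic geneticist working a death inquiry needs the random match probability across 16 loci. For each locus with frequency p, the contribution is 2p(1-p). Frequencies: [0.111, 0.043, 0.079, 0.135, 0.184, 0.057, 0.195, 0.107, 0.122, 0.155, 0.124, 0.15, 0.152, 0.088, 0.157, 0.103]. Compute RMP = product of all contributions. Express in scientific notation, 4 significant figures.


Computing RMP for 16 loci:
Locus 1: 2 * 0.111 * 0.889 = 0.197358
Locus 2: 2 * 0.043 * 0.957 = 0.082302
Locus 3: 2 * 0.079 * 0.921 = 0.145518
Locus 4: 2 * 0.135 * 0.865 = 0.23355
Locus 5: 2 * 0.184 * 0.816 = 0.300288
Locus 6: 2 * 0.057 * 0.943 = 0.107502
Locus 7: 2 * 0.195 * 0.805 = 0.31395
Locus 8: 2 * 0.107 * 0.893 = 0.191102
Locus 9: 2 * 0.122 * 0.878 = 0.214232
Locus 10: 2 * 0.155 * 0.845 = 0.26195
Locus 11: 2 * 0.124 * 0.876 = 0.217248
Locus 12: 2 * 0.15 * 0.85 = 0.255
Locus 13: 2 * 0.152 * 0.848 = 0.257792
Locus 14: 2 * 0.088 * 0.912 = 0.160512
Locus 15: 2 * 0.157 * 0.843 = 0.264702
Locus 16: 2 * 0.103 * 0.897 = 0.184782
RMP = 6.727e-12

6.727e-12


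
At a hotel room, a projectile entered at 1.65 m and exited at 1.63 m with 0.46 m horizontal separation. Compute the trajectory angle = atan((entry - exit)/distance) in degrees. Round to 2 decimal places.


Bullet trajectory angle:
Height difference = 1.65 - 1.63 = 0.02 m
angle = atan(0.02 / 0.46)
angle = atan(0.043478)
angle = 2.49 degrees

2.49


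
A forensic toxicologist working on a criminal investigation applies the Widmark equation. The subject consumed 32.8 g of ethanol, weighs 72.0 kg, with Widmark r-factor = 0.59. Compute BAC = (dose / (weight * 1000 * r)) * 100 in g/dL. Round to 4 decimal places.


Applying the Widmark formula:
BAC = (dose_g / (body_wt * 1000 * r)) * 100
Denominator = 72.0 * 1000 * 0.59 = 42480
BAC = (32.8 / 42480) * 100
BAC = 0.0772 g/dL

0.0772


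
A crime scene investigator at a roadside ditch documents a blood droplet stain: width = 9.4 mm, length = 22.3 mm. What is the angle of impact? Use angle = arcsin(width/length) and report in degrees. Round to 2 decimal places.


Blood spatter impact angle calculation:
width / length = 9.4 / 22.3 = 0.421525
angle = arcsin(0.421525)
angle = 24.93 degrees

24.93


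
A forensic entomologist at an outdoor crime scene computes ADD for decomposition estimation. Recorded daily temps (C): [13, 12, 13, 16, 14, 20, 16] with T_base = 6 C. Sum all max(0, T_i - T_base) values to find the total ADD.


Computing ADD day by day:
Day 1: max(0, 13 - 6) = 7
Day 2: max(0, 12 - 6) = 6
Day 3: max(0, 13 - 6) = 7
Day 4: max(0, 16 - 6) = 10
Day 5: max(0, 14 - 6) = 8
Day 6: max(0, 20 - 6) = 14
Day 7: max(0, 16 - 6) = 10
Total ADD = 62

62


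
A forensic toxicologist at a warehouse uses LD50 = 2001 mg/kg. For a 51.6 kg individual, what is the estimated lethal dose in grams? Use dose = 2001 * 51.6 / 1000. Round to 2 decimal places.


Lethal dose calculation:
Lethal dose = LD50 * body_weight / 1000
= 2001 * 51.6 / 1000
= 103251.6 / 1000
= 103.25 g

103.25


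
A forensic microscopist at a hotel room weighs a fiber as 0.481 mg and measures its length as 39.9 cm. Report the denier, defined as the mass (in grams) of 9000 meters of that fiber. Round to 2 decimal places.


Denier calculation:
Mass in grams = 0.481 mg / 1000 = 0.000481 g
Length in meters = 39.9 cm / 100 = 0.399 m
Linear density = mass / length = 0.000481 / 0.399 = 0.00120551 g/m
Denier = (g/m) * 9000 = 0.00120551 * 9000 = 10.85

10.85


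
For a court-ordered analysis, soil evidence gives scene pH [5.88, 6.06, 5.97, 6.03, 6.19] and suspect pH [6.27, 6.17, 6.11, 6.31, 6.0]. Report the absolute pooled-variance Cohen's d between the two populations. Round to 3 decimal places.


Pooled-variance Cohen's d for soil pH comparison:
Scene mean = 30.13 / 5 = 6.026
Suspect mean = 30.86 / 5 = 6.172
Scene sample variance s_s^2 = 0.01313
Suspect sample variance s_c^2 = 0.01552
Pooled variance = ((n_s-1)*s_s^2 + (n_c-1)*s_c^2) / (n_s + n_c - 2) = 0.014325
Pooled SD = sqrt(0.014325) = 0.119687
Mean difference = -0.146
|d| = |-0.146| / 0.119687 = 1.220

1.220


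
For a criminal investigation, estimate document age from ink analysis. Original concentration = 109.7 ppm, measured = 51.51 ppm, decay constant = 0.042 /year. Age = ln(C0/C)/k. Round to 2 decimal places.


Document age estimation:
C0/C = 109.7 / 51.51 = 2.129684
ln(C0/C) = 0.755974
t = 0.755974 / 0.042 = 18.00 years

18.00


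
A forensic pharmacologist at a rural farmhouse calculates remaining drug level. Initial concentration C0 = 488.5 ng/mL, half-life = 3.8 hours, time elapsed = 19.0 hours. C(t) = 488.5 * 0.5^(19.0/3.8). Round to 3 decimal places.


Drug concentration decay:
Number of half-lives = t / t_half = 19.0 / 3.8 = 5
Decay factor = 0.5^5 = 0.03125
C(t) = 488.5 * 0.03125 = 15.266 ng/mL

15.266


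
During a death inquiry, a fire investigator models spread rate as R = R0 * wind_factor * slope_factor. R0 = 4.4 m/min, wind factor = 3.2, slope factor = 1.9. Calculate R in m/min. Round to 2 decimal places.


Fire spread rate calculation:
R = R0 * wind_factor * slope_factor
= 4.4 * 3.2 * 1.9
= 14.08 * 1.9
= 26.75 m/min

26.75


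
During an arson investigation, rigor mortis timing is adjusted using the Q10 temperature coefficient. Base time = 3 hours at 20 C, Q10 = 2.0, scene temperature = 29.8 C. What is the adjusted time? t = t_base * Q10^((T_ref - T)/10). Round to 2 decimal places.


Rigor mortis time adjustment:
Exponent = (T_ref - T_actual) / 10 = (20 - 29.8) / 10 = -0.98
Q10 factor = 2.0^-0.98 = 0.50698
t_adjusted = 3 * 0.50698 = 1.52 hours

1.52


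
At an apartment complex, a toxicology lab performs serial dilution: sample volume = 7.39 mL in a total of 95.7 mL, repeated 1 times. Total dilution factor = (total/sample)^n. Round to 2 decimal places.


Dilution factor calculation:
Single dilution = V_total / V_sample = 95.7 / 7.39 ≈ 12.949932
Number of dilutions = 1
Total DF = (95.7 / 7.39)^1 (full precision, rounded at the end) = 12.95

12.95


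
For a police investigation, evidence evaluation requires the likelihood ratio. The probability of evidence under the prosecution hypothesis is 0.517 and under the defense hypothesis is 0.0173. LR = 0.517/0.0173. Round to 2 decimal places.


Likelihood ratio calculation:
LR = P(E|Hp) / P(E|Hd)
LR = 0.517 / 0.0173
LR = 29.88

29.88


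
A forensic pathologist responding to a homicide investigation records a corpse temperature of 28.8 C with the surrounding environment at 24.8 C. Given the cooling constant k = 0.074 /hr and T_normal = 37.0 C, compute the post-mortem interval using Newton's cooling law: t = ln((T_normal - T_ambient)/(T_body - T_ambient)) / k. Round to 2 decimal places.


Using Newton's law of cooling:
t = ln((T_normal - T_ambient) / (T_body - T_ambient)) / k
T_normal - T_ambient = 12.2
T_body - T_ambient = 4.0
Ratio = 3.05
ln(ratio) = 1.115142
t = 1.115142 / 0.074 = 15.07 hours

15.07
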